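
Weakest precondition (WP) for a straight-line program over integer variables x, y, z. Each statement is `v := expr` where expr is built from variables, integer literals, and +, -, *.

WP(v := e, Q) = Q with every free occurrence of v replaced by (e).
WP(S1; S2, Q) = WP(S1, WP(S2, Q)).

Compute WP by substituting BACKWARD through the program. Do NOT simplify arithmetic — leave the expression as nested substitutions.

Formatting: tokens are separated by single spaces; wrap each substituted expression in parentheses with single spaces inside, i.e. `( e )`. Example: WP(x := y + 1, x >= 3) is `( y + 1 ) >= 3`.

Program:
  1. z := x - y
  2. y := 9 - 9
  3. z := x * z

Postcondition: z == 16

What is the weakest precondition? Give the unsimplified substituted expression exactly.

post: z == 16
stmt 3: z := x * z  -- replace 1 occurrence(s) of z with (x * z)
  => ( x * z ) == 16
stmt 2: y := 9 - 9  -- replace 0 occurrence(s) of y with (9 - 9)
  => ( x * z ) == 16
stmt 1: z := x - y  -- replace 1 occurrence(s) of z with (x - y)
  => ( x * ( x - y ) ) == 16

Answer: ( x * ( x - y ) ) == 16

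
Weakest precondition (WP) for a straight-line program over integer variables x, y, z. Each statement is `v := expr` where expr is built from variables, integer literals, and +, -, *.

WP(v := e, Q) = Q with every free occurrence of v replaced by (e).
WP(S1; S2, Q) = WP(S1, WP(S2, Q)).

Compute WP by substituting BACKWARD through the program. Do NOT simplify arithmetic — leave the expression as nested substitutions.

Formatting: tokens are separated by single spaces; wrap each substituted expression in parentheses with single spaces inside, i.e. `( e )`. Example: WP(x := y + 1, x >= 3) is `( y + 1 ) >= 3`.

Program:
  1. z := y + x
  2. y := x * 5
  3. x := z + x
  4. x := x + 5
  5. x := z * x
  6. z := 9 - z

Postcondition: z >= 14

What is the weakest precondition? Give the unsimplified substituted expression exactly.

post: z >= 14
stmt 6: z := 9 - z  -- replace 1 occurrence(s) of z with (9 - z)
  => ( 9 - z ) >= 14
stmt 5: x := z * x  -- replace 0 occurrence(s) of x with (z * x)
  => ( 9 - z ) >= 14
stmt 4: x := x + 5  -- replace 0 occurrence(s) of x with (x + 5)
  => ( 9 - z ) >= 14
stmt 3: x := z + x  -- replace 0 occurrence(s) of x with (z + x)
  => ( 9 - z ) >= 14
stmt 2: y := x * 5  -- replace 0 occurrence(s) of y with (x * 5)
  => ( 9 - z ) >= 14
stmt 1: z := y + x  -- replace 1 occurrence(s) of z with (y + x)
  => ( 9 - ( y + x ) ) >= 14

Answer: ( 9 - ( y + x ) ) >= 14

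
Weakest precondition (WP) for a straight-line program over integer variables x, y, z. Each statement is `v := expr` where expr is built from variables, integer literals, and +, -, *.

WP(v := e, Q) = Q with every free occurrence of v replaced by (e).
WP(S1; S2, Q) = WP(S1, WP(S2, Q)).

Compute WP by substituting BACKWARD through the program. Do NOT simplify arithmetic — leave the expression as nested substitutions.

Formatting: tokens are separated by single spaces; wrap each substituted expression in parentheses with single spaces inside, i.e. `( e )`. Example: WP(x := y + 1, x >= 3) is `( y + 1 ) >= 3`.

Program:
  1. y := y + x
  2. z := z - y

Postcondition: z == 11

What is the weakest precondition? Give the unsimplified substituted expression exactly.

post: z == 11
stmt 2: z := z - y  -- replace 1 occurrence(s) of z with (z - y)
  => ( z - y ) == 11
stmt 1: y := y + x  -- replace 1 occurrence(s) of y with (y + x)
  => ( z - ( y + x ) ) == 11

Answer: ( z - ( y + x ) ) == 11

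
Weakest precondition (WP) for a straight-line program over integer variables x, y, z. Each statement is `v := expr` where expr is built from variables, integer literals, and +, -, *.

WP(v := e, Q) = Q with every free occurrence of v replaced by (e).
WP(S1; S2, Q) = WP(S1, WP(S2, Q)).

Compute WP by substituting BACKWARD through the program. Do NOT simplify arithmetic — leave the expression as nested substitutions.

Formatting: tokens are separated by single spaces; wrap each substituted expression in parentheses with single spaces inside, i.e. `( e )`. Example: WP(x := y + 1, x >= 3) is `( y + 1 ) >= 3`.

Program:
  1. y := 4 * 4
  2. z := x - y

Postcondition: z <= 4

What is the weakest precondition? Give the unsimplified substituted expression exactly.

post: z <= 4
stmt 2: z := x - y  -- replace 1 occurrence(s) of z with (x - y)
  => ( x - y ) <= 4
stmt 1: y := 4 * 4  -- replace 1 occurrence(s) of y with (4 * 4)
  => ( x - ( 4 * 4 ) ) <= 4

Answer: ( x - ( 4 * 4 ) ) <= 4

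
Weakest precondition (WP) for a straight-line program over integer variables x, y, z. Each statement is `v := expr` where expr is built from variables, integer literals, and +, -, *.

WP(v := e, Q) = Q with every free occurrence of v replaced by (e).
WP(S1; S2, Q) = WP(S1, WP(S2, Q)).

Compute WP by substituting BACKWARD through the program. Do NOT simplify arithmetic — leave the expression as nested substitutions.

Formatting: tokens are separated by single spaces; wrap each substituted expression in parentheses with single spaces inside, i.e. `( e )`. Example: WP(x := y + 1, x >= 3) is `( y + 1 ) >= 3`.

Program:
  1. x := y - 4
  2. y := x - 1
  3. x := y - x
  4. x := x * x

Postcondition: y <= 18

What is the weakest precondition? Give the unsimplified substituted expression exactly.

post: y <= 18
stmt 4: x := x * x  -- replace 0 occurrence(s) of x with (x * x)
  => y <= 18
stmt 3: x := y - x  -- replace 0 occurrence(s) of x with (y - x)
  => y <= 18
stmt 2: y := x - 1  -- replace 1 occurrence(s) of y with (x - 1)
  => ( x - 1 ) <= 18
stmt 1: x := y - 4  -- replace 1 occurrence(s) of x with (y - 4)
  => ( ( y - 4 ) - 1 ) <= 18

Answer: ( ( y - 4 ) - 1 ) <= 18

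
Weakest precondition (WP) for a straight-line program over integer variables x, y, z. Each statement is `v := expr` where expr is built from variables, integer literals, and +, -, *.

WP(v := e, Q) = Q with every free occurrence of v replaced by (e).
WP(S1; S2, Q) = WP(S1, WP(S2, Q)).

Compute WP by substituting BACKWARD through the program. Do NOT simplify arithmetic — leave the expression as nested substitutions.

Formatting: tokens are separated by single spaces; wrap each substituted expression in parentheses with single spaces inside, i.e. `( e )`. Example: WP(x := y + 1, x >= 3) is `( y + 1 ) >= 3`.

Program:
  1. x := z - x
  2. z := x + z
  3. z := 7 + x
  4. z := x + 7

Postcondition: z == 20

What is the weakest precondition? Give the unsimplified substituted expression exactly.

post: z == 20
stmt 4: z := x + 7  -- replace 1 occurrence(s) of z with (x + 7)
  => ( x + 7 ) == 20
stmt 3: z := 7 + x  -- replace 0 occurrence(s) of z with (7 + x)
  => ( x + 7 ) == 20
stmt 2: z := x + z  -- replace 0 occurrence(s) of z with (x + z)
  => ( x + 7 ) == 20
stmt 1: x := z - x  -- replace 1 occurrence(s) of x with (z - x)
  => ( ( z - x ) + 7 ) == 20

Answer: ( ( z - x ) + 7 ) == 20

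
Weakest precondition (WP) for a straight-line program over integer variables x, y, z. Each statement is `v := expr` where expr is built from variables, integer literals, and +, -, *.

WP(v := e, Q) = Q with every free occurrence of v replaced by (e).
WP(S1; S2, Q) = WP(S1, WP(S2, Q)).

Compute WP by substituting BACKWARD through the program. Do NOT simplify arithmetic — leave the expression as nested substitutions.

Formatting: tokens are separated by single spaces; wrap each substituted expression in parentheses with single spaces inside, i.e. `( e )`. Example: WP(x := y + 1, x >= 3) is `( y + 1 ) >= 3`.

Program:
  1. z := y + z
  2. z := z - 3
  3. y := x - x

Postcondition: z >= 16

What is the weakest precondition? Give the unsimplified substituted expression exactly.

Answer: ( ( y + z ) - 3 ) >= 16

Derivation:
post: z >= 16
stmt 3: y := x - x  -- replace 0 occurrence(s) of y with (x - x)
  => z >= 16
stmt 2: z := z - 3  -- replace 1 occurrence(s) of z with (z - 3)
  => ( z - 3 ) >= 16
stmt 1: z := y + z  -- replace 1 occurrence(s) of z with (y + z)
  => ( ( y + z ) - 3 ) >= 16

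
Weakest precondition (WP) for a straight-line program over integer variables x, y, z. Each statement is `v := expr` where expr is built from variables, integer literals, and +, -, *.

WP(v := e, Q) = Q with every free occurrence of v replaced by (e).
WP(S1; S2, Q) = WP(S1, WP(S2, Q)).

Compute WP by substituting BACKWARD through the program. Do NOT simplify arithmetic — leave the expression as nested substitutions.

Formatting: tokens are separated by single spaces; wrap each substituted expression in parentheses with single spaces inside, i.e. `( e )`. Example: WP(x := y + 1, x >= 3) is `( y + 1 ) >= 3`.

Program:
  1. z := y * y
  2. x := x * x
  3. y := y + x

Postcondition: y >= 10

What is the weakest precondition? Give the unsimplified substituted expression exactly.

Answer: ( y + ( x * x ) ) >= 10

Derivation:
post: y >= 10
stmt 3: y := y + x  -- replace 1 occurrence(s) of y with (y + x)
  => ( y + x ) >= 10
stmt 2: x := x * x  -- replace 1 occurrence(s) of x with (x * x)
  => ( y + ( x * x ) ) >= 10
stmt 1: z := y * y  -- replace 0 occurrence(s) of z with (y * y)
  => ( y + ( x * x ) ) >= 10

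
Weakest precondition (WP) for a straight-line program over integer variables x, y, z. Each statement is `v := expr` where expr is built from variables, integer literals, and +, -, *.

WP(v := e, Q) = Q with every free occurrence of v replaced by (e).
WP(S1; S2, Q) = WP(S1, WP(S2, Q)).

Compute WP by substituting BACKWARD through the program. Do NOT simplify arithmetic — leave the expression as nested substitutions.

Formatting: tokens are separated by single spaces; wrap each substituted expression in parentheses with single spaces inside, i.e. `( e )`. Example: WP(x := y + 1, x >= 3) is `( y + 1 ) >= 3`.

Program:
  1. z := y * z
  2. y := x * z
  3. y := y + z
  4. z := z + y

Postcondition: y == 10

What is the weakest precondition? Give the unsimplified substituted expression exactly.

post: y == 10
stmt 4: z := z + y  -- replace 0 occurrence(s) of z with (z + y)
  => y == 10
stmt 3: y := y + z  -- replace 1 occurrence(s) of y with (y + z)
  => ( y + z ) == 10
stmt 2: y := x * z  -- replace 1 occurrence(s) of y with (x * z)
  => ( ( x * z ) + z ) == 10
stmt 1: z := y * z  -- replace 2 occurrence(s) of z with (y * z)
  => ( ( x * ( y * z ) ) + ( y * z ) ) == 10

Answer: ( ( x * ( y * z ) ) + ( y * z ) ) == 10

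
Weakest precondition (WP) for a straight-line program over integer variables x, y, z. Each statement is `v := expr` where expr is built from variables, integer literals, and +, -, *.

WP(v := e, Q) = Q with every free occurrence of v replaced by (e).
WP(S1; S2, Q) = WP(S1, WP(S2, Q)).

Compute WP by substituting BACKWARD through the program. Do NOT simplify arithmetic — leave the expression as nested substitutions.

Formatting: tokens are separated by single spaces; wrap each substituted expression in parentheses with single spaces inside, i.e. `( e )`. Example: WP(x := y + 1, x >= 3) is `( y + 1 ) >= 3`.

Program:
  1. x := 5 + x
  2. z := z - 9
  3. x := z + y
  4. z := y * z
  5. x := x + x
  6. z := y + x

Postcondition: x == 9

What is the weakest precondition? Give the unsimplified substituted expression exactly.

post: x == 9
stmt 6: z := y + x  -- replace 0 occurrence(s) of z with (y + x)
  => x == 9
stmt 5: x := x + x  -- replace 1 occurrence(s) of x with (x + x)
  => ( x + x ) == 9
stmt 4: z := y * z  -- replace 0 occurrence(s) of z with (y * z)
  => ( x + x ) == 9
stmt 3: x := z + y  -- replace 2 occurrence(s) of x with (z + y)
  => ( ( z + y ) + ( z + y ) ) == 9
stmt 2: z := z - 9  -- replace 2 occurrence(s) of z with (z - 9)
  => ( ( ( z - 9 ) + y ) + ( ( z - 9 ) + y ) ) == 9
stmt 1: x := 5 + x  -- replace 0 occurrence(s) of x with (5 + x)
  => ( ( ( z - 9 ) + y ) + ( ( z - 9 ) + y ) ) == 9

Answer: ( ( ( z - 9 ) + y ) + ( ( z - 9 ) + y ) ) == 9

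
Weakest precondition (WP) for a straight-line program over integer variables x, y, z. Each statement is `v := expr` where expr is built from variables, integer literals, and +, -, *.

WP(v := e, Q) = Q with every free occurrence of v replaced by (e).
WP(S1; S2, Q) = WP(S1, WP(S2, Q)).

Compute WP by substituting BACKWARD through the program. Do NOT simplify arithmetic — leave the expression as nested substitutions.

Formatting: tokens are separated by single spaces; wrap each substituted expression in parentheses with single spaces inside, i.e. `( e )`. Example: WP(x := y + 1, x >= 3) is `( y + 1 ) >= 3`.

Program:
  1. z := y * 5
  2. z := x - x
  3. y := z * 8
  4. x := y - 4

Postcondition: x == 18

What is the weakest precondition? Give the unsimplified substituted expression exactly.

Answer: ( ( ( x - x ) * 8 ) - 4 ) == 18

Derivation:
post: x == 18
stmt 4: x := y - 4  -- replace 1 occurrence(s) of x with (y - 4)
  => ( y - 4 ) == 18
stmt 3: y := z * 8  -- replace 1 occurrence(s) of y with (z * 8)
  => ( ( z * 8 ) - 4 ) == 18
stmt 2: z := x - x  -- replace 1 occurrence(s) of z with (x - x)
  => ( ( ( x - x ) * 8 ) - 4 ) == 18
stmt 1: z := y * 5  -- replace 0 occurrence(s) of z with (y * 5)
  => ( ( ( x - x ) * 8 ) - 4 ) == 18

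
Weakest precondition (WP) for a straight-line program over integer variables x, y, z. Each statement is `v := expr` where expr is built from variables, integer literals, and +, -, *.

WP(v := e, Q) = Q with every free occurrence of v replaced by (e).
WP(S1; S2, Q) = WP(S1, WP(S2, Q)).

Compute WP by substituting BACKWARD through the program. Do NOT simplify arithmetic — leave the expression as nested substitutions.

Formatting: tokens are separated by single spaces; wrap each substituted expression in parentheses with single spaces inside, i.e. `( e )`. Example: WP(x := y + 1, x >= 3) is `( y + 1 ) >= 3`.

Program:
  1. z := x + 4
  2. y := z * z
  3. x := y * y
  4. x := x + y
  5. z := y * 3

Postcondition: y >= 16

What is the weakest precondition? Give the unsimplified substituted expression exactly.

Answer: ( ( x + 4 ) * ( x + 4 ) ) >= 16

Derivation:
post: y >= 16
stmt 5: z := y * 3  -- replace 0 occurrence(s) of z with (y * 3)
  => y >= 16
stmt 4: x := x + y  -- replace 0 occurrence(s) of x with (x + y)
  => y >= 16
stmt 3: x := y * y  -- replace 0 occurrence(s) of x with (y * y)
  => y >= 16
stmt 2: y := z * z  -- replace 1 occurrence(s) of y with (z * z)
  => ( z * z ) >= 16
stmt 1: z := x + 4  -- replace 2 occurrence(s) of z with (x + 4)
  => ( ( x + 4 ) * ( x + 4 ) ) >= 16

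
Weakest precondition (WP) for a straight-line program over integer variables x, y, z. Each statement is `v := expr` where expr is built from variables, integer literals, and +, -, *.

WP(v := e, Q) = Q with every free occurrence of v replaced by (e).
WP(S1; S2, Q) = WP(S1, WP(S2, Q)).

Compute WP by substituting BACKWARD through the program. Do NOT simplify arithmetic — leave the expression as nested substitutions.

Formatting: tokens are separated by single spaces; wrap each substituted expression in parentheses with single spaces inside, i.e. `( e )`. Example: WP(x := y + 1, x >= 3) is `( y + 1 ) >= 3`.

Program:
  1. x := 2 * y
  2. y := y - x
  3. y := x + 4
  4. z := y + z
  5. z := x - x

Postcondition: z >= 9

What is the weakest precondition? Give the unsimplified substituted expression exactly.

Answer: ( ( 2 * y ) - ( 2 * y ) ) >= 9

Derivation:
post: z >= 9
stmt 5: z := x - x  -- replace 1 occurrence(s) of z with (x - x)
  => ( x - x ) >= 9
stmt 4: z := y + z  -- replace 0 occurrence(s) of z with (y + z)
  => ( x - x ) >= 9
stmt 3: y := x + 4  -- replace 0 occurrence(s) of y with (x + 4)
  => ( x - x ) >= 9
stmt 2: y := y - x  -- replace 0 occurrence(s) of y with (y - x)
  => ( x - x ) >= 9
stmt 1: x := 2 * y  -- replace 2 occurrence(s) of x with (2 * y)
  => ( ( 2 * y ) - ( 2 * y ) ) >= 9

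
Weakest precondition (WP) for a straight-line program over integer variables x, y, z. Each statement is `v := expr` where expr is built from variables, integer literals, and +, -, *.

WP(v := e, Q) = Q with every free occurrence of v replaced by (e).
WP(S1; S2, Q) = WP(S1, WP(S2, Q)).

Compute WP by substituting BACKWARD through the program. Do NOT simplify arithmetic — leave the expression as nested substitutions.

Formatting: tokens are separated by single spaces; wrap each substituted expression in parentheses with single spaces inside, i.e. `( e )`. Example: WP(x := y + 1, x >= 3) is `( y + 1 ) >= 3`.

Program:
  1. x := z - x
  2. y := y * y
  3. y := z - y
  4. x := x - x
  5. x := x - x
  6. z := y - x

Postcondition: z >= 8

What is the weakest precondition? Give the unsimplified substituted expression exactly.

post: z >= 8
stmt 6: z := y - x  -- replace 1 occurrence(s) of z with (y - x)
  => ( y - x ) >= 8
stmt 5: x := x - x  -- replace 1 occurrence(s) of x with (x - x)
  => ( y - ( x - x ) ) >= 8
stmt 4: x := x - x  -- replace 2 occurrence(s) of x with (x - x)
  => ( y - ( ( x - x ) - ( x - x ) ) ) >= 8
stmt 3: y := z - y  -- replace 1 occurrence(s) of y with (z - y)
  => ( ( z - y ) - ( ( x - x ) - ( x - x ) ) ) >= 8
stmt 2: y := y * y  -- replace 1 occurrence(s) of y with (y * y)
  => ( ( z - ( y * y ) ) - ( ( x - x ) - ( x - x ) ) ) >= 8
stmt 1: x := z - x  -- replace 4 occurrence(s) of x with (z - x)
  => ( ( z - ( y * y ) ) - ( ( ( z - x ) - ( z - x ) ) - ( ( z - x ) - ( z - x ) ) ) ) >= 8

Answer: ( ( z - ( y * y ) ) - ( ( ( z - x ) - ( z - x ) ) - ( ( z - x ) - ( z - x ) ) ) ) >= 8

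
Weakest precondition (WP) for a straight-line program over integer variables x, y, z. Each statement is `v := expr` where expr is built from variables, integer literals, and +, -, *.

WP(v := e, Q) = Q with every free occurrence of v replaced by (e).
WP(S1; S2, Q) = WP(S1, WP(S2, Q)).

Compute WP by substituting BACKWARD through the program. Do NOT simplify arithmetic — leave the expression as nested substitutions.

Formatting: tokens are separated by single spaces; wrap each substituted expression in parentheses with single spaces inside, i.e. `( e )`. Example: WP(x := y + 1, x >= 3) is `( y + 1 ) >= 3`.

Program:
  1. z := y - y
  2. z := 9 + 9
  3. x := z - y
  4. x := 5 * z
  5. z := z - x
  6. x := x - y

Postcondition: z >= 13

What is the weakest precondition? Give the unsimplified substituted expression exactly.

post: z >= 13
stmt 6: x := x - y  -- replace 0 occurrence(s) of x with (x - y)
  => z >= 13
stmt 5: z := z - x  -- replace 1 occurrence(s) of z with (z - x)
  => ( z - x ) >= 13
stmt 4: x := 5 * z  -- replace 1 occurrence(s) of x with (5 * z)
  => ( z - ( 5 * z ) ) >= 13
stmt 3: x := z - y  -- replace 0 occurrence(s) of x with (z - y)
  => ( z - ( 5 * z ) ) >= 13
stmt 2: z := 9 + 9  -- replace 2 occurrence(s) of z with (9 + 9)
  => ( ( 9 + 9 ) - ( 5 * ( 9 + 9 ) ) ) >= 13
stmt 1: z := y - y  -- replace 0 occurrence(s) of z with (y - y)
  => ( ( 9 + 9 ) - ( 5 * ( 9 + 9 ) ) ) >= 13

Answer: ( ( 9 + 9 ) - ( 5 * ( 9 + 9 ) ) ) >= 13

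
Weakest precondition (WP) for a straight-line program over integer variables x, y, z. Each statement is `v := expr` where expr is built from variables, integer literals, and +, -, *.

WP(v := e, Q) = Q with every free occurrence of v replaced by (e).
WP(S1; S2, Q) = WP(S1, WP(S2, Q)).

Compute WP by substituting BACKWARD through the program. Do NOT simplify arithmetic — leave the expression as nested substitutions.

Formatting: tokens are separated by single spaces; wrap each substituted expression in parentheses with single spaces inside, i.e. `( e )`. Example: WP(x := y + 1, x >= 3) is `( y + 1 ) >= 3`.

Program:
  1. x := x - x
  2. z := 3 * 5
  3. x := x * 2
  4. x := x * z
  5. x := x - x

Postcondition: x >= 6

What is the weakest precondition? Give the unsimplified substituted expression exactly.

post: x >= 6
stmt 5: x := x - x  -- replace 1 occurrence(s) of x with (x - x)
  => ( x - x ) >= 6
stmt 4: x := x * z  -- replace 2 occurrence(s) of x with (x * z)
  => ( ( x * z ) - ( x * z ) ) >= 6
stmt 3: x := x * 2  -- replace 2 occurrence(s) of x with (x * 2)
  => ( ( ( x * 2 ) * z ) - ( ( x * 2 ) * z ) ) >= 6
stmt 2: z := 3 * 5  -- replace 2 occurrence(s) of z with (3 * 5)
  => ( ( ( x * 2 ) * ( 3 * 5 ) ) - ( ( x * 2 ) * ( 3 * 5 ) ) ) >= 6
stmt 1: x := x - x  -- replace 2 occurrence(s) of x with (x - x)
  => ( ( ( ( x - x ) * 2 ) * ( 3 * 5 ) ) - ( ( ( x - x ) * 2 ) * ( 3 * 5 ) ) ) >= 6

Answer: ( ( ( ( x - x ) * 2 ) * ( 3 * 5 ) ) - ( ( ( x - x ) * 2 ) * ( 3 * 5 ) ) ) >= 6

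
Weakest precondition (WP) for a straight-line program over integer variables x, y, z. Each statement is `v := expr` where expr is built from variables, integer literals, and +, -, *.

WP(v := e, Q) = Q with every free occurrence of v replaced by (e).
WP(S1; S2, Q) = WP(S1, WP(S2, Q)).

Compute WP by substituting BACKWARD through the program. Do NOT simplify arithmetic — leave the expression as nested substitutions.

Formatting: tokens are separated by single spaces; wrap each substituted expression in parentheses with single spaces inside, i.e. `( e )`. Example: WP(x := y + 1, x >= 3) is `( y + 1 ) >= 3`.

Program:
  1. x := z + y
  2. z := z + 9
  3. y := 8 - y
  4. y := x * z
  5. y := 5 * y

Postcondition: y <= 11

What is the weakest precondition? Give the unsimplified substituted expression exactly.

Answer: ( 5 * ( ( z + y ) * ( z + 9 ) ) ) <= 11

Derivation:
post: y <= 11
stmt 5: y := 5 * y  -- replace 1 occurrence(s) of y with (5 * y)
  => ( 5 * y ) <= 11
stmt 4: y := x * z  -- replace 1 occurrence(s) of y with (x * z)
  => ( 5 * ( x * z ) ) <= 11
stmt 3: y := 8 - y  -- replace 0 occurrence(s) of y with (8 - y)
  => ( 5 * ( x * z ) ) <= 11
stmt 2: z := z + 9  -- replace 1 occurrence(s) of z with (z + 9)
  => ( 5 * ( x * ( z + 9 ) ) ) <= 11
stmt 1: x := z + y  -- replace 1 occurrence(s) of x with (z + y)
  => ( 5 * ( ( z + y ) * ( z + 9 ) ) ) <= 11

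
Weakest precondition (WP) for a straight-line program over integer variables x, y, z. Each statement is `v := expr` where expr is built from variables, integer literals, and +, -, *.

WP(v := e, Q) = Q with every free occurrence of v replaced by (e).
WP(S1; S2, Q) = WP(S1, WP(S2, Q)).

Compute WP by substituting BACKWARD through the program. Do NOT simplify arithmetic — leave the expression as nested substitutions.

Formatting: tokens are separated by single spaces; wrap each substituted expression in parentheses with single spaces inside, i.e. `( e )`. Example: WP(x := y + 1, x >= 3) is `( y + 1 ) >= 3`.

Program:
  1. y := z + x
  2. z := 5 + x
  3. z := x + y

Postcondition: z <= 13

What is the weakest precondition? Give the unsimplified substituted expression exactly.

Answer: ( x + ( z + x ) ) <= 13

Derivation:
post: z <= 13
stmt 3: z := x + y  -- replace 1 occurrence(s) of z with (x + y)
  => ( x + y ) <= 13
stmt 2: z := 5 + x  -- replace 0 occurrence(s) of z with (5 + x)
  => ( x + y ) <= 13
stmt 1: y := z + x  -- replace 1 occurrence(s) of y with (z + x)
  => ( x + ( z + x ) ) <= 13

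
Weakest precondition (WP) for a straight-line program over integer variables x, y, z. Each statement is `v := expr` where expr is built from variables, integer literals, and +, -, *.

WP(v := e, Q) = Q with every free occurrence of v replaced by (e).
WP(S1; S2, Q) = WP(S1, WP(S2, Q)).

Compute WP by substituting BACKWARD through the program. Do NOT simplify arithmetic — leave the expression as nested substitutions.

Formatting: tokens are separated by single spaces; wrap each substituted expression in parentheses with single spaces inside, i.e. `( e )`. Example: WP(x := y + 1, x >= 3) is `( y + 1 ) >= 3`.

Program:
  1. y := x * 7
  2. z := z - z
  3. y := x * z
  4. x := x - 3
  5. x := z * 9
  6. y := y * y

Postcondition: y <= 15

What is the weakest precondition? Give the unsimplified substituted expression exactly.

Answer: ( ( x * ( z - z ) ) * ( x * ( z - z ) ) ) <= 15

Derivation:
post: y <= 15
stmt 6: y := y * y  -- replace 1 occurrence(s) of y with (y * y)
  => ( y * y ) <= 15
stmt 5: x := z * 9  -- replace 0 occurrence(s) of x with (z * 9)
  => ( y * y ) <= 15
stmt 4: x := x - 3  -- replace 0 occurrence(s) of x with (x - 3)
  => ( y * y ) <= 15
stmt 3: y := x * z  -- replace 2 occurrence(s) of y with (x * z)
  => ( ( x * z ) * ( x * z ) ) <= 15
stmt 2: z := z - z  -- replace 2 occurrence(s) of z with (z - z)
  => ( ( x * ( z - z ) ) * ( x * ( z - z ) ) ) <= 15
stmt 1: y := x * 7  -- replace 0 occurrence(s) of y with (x * 7)
  => ( ( x * ( z - z ) ) * ( x * ( z - z ) ) ) <= 15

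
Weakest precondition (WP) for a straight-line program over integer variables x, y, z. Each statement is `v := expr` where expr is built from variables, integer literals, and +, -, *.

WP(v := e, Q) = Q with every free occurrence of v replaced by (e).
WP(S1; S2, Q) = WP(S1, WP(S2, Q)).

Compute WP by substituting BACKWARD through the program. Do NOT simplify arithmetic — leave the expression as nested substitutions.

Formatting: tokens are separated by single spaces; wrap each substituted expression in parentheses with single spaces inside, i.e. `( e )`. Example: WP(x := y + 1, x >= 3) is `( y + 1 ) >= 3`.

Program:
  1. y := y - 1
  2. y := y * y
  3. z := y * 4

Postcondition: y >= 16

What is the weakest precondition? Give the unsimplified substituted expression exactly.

post: y >= 16
stmt 3: z := y * 4  -- replace 0 occurrence(s) of z with (y * 4)
  => y >= 16
stmt 2: y := y * y  -- replace 1 occurrence(s) of y with (y * y)
  => ( y * y ) >= 16
stmt 1: y := y - 1  -- replace 2 occurrence(s) of y with (y - 1)
  => ( ( y - 1 ) * ( y - 1 ) ) >= 16

Answer: ( ( y - 1 ) * ( y - 1 ) ) >= 16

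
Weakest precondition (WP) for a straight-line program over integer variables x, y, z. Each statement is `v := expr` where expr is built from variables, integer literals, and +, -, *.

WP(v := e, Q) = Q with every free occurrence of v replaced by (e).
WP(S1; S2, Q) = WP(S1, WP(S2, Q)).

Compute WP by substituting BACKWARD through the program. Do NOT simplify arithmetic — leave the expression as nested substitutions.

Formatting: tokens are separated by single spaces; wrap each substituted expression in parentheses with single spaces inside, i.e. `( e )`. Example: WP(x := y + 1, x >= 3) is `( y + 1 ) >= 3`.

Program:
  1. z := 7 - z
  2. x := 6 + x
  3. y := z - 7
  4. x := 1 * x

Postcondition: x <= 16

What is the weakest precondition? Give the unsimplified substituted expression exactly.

post: x <= 16
stmt 4: x := 1 * x  -- replace 1 occurrence(s) of x with (1 * x)
  => ( 1 * x ) <= 16
stmt 3: y := z - 7  -- replace 0 occurrence(s) of y with (z - 7)
  => ( 1 * x ) <= 16
stmt 2: x := 6 + x  -- replace 1 occurrence(s) of x with (6 + x)
  => ( 1 * ( 6 + x ) ) <= 16
stmt 1: z := 7 - z  -- replace 0 occurrence(s) of z with (7 - z)
  => ( 1 * ( 6 + x ) ) <= 16

Answer: ( 1 * ( 6 + x ) ) <= 16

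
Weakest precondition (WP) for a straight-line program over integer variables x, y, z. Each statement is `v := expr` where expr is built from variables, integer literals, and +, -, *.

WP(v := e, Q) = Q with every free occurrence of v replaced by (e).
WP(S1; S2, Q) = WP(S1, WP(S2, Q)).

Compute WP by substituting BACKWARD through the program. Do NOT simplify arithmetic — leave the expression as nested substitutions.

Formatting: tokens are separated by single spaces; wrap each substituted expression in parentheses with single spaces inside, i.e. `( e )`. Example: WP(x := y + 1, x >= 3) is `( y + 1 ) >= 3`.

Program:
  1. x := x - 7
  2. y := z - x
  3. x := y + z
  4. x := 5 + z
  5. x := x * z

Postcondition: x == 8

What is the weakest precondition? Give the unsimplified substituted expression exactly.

post: x == 8
stmt 5: x := x * z  -- replace 1 occurrence(s) of x with (x * z)
  => ( x * z ) == 8
stmt 4: x := 5 + z  -- replace 1 occurrence(s) of x with (5 + z)
  => ( ( 5 + z ) * z ) == 8
stmt 3: x := y + z  -- replace 0 occurrence(s) of x with (y + z)
  => ( ( 5 + z ) * z ) == 8
stmt 2: y := z - x  -- replace 0 occurrence(s) of y with (z - x)
  => ( ( 5 + z ) * z ) == 8
stmt 1: x := x - 7  -- replace 0 occurrence(s) of x with (x - 7)
  => ( ( 5 + z ) * z ) == 8

Answer: ( ( 5 + z ) * z ) == 8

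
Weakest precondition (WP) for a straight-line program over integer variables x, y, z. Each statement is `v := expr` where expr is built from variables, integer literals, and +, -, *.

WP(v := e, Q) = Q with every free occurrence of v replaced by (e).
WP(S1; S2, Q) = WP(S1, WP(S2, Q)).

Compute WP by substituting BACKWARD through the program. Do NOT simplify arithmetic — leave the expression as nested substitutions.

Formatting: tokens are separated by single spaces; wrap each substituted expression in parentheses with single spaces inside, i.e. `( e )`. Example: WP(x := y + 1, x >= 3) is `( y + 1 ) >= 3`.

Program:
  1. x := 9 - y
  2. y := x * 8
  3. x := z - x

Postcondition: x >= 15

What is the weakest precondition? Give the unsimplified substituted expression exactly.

Answer: ( z - ( 9 - y ) ) >= 15

Derivation:
post: x >= 15
stmt 3: x := z - x  -- replace 1 occurrence(s) of x with (z - x)
  => ( z - x ) >= 15
stmt 2: y := x * 8  -- replace 0 occurrence(s) of y with (x * 8)
  => ( z - x ) >= 15
stmt 1: x := 9 - y  -- replace 1 occurrence(s) of x with (9 - y)
  => ( z - ( 9 - y ) ) >= 15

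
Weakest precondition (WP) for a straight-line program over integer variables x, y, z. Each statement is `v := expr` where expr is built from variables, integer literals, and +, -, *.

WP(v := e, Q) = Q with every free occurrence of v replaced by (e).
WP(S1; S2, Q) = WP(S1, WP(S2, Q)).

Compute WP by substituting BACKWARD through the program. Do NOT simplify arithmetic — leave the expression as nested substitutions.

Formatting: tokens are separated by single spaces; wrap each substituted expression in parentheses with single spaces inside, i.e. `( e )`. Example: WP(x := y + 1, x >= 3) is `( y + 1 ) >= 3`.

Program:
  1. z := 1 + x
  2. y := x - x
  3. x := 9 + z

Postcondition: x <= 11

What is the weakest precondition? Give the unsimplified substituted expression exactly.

Answer: ( 9 + ( 1 + x ) ) <= 11

Derivation:
post: x <= 11
stmt 3: x := 9 + z  -- replace 1 occurrence(s) of x with (9 + z)
  => ( 9 + z ) <= 11
stmt 2: y := x - x  -- replace 0 occurrence(s) of y with (x - x)
  => ( 9 + z ) <= 11
stmt 1: z := 1 + x  -- replace 1 occurrence(s) of z with (1 + x)
  => ( 9 + ( 1 + x ) ) <= 11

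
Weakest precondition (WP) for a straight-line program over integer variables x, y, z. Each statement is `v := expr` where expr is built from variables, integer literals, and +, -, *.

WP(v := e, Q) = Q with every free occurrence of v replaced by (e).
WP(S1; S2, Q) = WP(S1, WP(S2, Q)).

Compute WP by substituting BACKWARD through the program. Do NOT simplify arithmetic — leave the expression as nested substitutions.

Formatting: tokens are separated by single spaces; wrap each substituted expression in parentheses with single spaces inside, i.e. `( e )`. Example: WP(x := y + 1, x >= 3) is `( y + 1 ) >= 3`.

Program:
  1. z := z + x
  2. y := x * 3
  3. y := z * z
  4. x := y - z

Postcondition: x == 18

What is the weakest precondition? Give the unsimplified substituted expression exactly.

post: x == 18
stmt 4: x := y - z  -- replace 1 occurrence(s) of x with (y - z)
  => ( y - z ) == 18
stmt 3: y := z * z  -- replace 1 occurrence(s) of y with (z * z)
  => ( ( z * z ) - z ) == 18
stmt 2: y := x * 3  -- replace 0 occurrence(s) of y with (x * 3)
  => ( ( z * z ) - z ) == 18
stmt 1: z := z + x  -- replace 3 occurrence(s) of z with (z + x)
  => ( ( ( z + x ) * ( z + x ) ) - ( z + x ) ) == 18

Answer: ( ( ( z + x ) * ( z + x ) ) - ( z + x ) ) == 18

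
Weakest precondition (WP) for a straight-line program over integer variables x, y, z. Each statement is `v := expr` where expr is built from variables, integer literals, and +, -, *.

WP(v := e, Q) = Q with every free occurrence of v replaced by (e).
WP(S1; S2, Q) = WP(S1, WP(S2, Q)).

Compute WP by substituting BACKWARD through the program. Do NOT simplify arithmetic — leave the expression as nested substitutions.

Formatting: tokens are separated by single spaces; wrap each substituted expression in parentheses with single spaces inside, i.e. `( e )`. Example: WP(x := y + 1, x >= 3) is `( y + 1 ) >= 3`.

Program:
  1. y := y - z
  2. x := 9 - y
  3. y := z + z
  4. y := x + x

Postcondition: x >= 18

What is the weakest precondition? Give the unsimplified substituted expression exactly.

Answer: ( 9 - ( y - z ) ) >= 18

Derivation:
post: x >= 18
stmt 4: y := x + x  -- replace 0 occurrence(s) of y with (x + x)
  => x >= 18
stmt 3: y := z + z  -- replace 0 occurrence(s) of y with (z + z)
  => x >= 18
stmt 2: x := 9 - y  -- replace 1 occurrence(s) of x with (9 - y)
  => ( 9 - y ) >= 18
stmt 1: y := y - z  -- replace 1 occurrence(s) of y with (y - z)
  => ( 9 - ( y - z ) ) >= 18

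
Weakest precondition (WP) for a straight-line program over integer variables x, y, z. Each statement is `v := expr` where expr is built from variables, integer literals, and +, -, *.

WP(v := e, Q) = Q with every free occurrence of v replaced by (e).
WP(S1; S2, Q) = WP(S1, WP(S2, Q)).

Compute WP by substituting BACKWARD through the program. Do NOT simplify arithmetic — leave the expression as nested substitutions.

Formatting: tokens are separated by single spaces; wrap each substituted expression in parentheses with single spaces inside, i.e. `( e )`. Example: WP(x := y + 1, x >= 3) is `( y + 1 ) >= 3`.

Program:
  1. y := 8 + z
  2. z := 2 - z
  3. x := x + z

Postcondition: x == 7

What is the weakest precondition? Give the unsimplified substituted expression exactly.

Answer: ( x + ( 2 - z ) ) == 7

Derivation:
post: x == 7
stmt 3: x := x + z  -- replace 1 occurrence(s) of x with (x + z)
  => ( x + z ) == 7
stmt 2: z := 2 - z  -- replace 1 occurrence(s) of z with (2 - z)
  => ( x + ( 2 - z ) ) == 7
stmt 1: y := 8 + z  -- replace 0 occurrence(s) of y with (8 + z)
  => ( x + ( 2 - z ) ) == 7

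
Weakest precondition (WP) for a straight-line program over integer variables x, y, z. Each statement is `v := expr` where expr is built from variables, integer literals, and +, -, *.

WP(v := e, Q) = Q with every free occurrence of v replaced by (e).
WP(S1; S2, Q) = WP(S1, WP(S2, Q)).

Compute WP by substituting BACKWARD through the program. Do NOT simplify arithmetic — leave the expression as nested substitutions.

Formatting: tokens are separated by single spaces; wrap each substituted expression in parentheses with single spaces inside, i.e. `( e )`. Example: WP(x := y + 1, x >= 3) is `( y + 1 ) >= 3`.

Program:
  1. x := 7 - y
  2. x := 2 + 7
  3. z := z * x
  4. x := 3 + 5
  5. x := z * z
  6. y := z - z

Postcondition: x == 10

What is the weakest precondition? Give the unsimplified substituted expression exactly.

post: x == 10
stmt 6: y := z - z  -- replace 0 occurrence(s) of y with (z - z)
  => x == 10
stmt 5: x := z * z  -- replace 1 occurrence(s) of x with (z * z)
  => ( z * z ) == 10
stmt 4: x := 3 + 5  -- replace 0 occurrence(s) of x with (3 + 5)
  => ( z * z ) == 10
stmt 3: z := z * x  -- replace 2 occurrence(s) of z with (z * x)
  => ( ( z * x ) * ( z * x ) ) == 10
stmt 2: x := 2 + 7  -- replace 2 occurrence(s) of x with (2 + 7)
  => ( ( z * ( 2 + 7 ) ) * ( z * ( 2 + 7 ) ) ) == 10
stmt 1: x := 7 - y  -- replace 0 occurrence(s) of x with (7 - y)
  => ( ( z * ( 2 + 7 ) ) * ( z * ( 2 + 7 ) ) ) == 10

Answer: ( ( z * ( 2 + 7 ) ) * ( z * ( 2 + 7 ) ) ) == 10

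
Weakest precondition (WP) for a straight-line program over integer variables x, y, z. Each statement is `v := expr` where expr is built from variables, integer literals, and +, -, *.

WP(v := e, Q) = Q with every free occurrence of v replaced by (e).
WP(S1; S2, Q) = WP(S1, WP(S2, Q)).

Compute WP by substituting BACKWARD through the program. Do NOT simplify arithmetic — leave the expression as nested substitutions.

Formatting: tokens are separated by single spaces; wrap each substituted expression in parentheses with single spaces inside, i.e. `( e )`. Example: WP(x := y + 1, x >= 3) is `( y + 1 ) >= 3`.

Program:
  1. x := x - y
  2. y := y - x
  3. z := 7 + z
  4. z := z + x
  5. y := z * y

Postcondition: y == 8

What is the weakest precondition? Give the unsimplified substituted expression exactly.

post: y == 8
stmt 5: y := z * y  -- replace 1 occurrence(s) of y with (z * y)
  => ( z * y ) == 8
stmt 4: z := z + x  -- replace 1 occurrence(s) of z with (z + x)
  => ( ( z + x ) * y ) == 8
stmt 3: z := 7 + z  -- replace 1 occurrence(s) of z with (7 + z)
  => ( ( ( 7 + z ) + x ) * y ) == 8
stmt 2: y := y - x  -- replace 1 occurrence(s) of y with (y - x)
  => ( ( ( 7 + z ) + x ) * ( y - x ) ) == 8
stmt 1: x := x - y  -- replace 2 occurrence(s) of x with (x - y)
  => ( ( ( 7 + z ) + ( x - y ) ) * ( y - ( x - y ) ) ) == 8

Answer: ( ( ( 7 + z ) + ( x - y ) ) * ( y - ( x - y ) ) ) == 8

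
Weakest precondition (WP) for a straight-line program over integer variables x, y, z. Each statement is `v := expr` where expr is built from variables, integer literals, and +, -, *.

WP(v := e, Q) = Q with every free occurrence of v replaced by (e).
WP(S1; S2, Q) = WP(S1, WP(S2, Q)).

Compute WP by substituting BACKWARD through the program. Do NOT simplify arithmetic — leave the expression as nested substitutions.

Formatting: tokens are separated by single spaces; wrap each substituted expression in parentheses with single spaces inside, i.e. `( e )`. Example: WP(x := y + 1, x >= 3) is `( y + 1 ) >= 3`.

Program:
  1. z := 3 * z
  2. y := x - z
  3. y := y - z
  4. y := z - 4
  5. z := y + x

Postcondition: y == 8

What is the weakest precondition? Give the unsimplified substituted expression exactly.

Answer: ( ( 3 * z ) - 4 ) == 8

Derivation:
post: y == 8
stmt 5: z := y + x  -- replace 0 occurrence(s) of z with (y + x)
  => y == 8
stmt 4: y := z - 4  -- replace 1 occurrence(s) of y with (z - 4)
  => ( z - 4 ) == 8
stmt 3: y := y - z  -- replace 0 occurrence(s) of y with (y - z)
  => ( z - 4 ) == 8
stmt 2: y := x - z  -- replace 0 occurrence(s) of y with (x - z)
  => ( z - 4 ) == 8
stmt 1: z := 3 * z  -- replace 1 occurrence(s) of z with (3 * z)
  => ( ( 3 * z ) - 4 ) == 8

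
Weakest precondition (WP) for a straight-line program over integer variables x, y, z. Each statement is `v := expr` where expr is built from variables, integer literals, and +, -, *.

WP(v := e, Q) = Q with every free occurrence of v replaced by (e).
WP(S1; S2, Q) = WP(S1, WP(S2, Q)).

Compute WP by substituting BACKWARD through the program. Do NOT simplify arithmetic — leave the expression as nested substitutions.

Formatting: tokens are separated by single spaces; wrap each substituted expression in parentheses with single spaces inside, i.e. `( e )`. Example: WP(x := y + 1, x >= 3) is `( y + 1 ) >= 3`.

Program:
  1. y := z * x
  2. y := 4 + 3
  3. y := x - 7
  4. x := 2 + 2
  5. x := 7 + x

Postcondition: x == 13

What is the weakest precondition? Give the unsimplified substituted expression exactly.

post: x == 13
stmt 5: x := 7 + x  -- replace 1 occurrence(s) of x with (7 + x)
  => ( 7 + x ) == 13
stmt 4: x := 2 + 2  -- replace 1 occurrence(s) of x with (2 + 2)
  => ( 7 + ( 2 + 2 ) ) == 13
stmt 3: y := x - 7  -- replace 0 occurrence(s) of y with (x - 7)
  => ( 7 + ( 2 + 2 ) ) == 13
stmt 2: y := 4 + 3  -- replace 0 occurrence(s) of y with (4 + 3)
  => ( 7 + ( 2 + 2 ) ) == 13
stmt 1: y := z * x  -- replace 0 occurrence(s) of y with (z * x)
  => ( 7 + ( 2 + 2 ) ) == 13

Answer: ( 7 + ( 2 + 2 ) ) == 13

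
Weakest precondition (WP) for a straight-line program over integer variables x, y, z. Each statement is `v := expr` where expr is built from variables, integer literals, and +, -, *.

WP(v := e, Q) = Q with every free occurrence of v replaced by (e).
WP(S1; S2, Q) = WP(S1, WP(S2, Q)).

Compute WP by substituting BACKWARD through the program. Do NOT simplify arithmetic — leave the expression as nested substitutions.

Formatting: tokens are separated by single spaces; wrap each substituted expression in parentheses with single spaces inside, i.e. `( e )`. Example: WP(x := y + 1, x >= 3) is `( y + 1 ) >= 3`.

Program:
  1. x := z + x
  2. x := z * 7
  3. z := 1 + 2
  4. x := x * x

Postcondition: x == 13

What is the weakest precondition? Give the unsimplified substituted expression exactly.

post: x == 13
stmt 4: x := x * x  -- replace 1 occurrence(s) of x with (x * x)
  => ( x * x ) == 13
stmt 3: z := 1 + 2  -- replace 0 occurrence(s) of z with (1 + 2)
  => ( x * x ) == 13
stmt 2: x := z * 7  -- replace 2 occurrence(s) of x with (z * 7)
  => ( ( z * 7 ) * ( z * 7 ) ) == 13
stmt 1: x := z + x  -- replace 0 occurrence(s) of x with (z + x)
  => ( ( z * 7 ) * ( z * 7 ) ) == 13

Answer: ( ( z * 7 ) * ( z * 7 ) ) == 13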